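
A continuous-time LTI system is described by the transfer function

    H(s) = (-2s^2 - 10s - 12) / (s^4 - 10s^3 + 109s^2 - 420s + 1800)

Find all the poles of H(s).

s = 2 ± 6j, 3 ± 6j

The poles are the roots of the denominator s^4 - 10s^3 + 109s^2 - 420s + 1800 = 0.
No real roots exist; factor into two real quadratics: (s^2 - 4s + 40)(s^2 - 6s + 45) = 0.
Each quadratic gives a conjugate pair via the quadratic formula.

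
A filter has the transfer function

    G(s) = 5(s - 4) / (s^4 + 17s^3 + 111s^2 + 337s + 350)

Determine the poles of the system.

The poles are the roots of the denominator s^4 + 17s^3 + 111s^2 + 337s + 350 = 0.
Trying s = -2: the polynomial evaluates to 0, so (s + 2) is a factor.
Dividing out leaves s^3 + 15s^2 + 81s + 175 = 0.
This factors further as (s^2 + 8s + 25)(s + 7) = 0.

s = -4 ± 3j, -2, -7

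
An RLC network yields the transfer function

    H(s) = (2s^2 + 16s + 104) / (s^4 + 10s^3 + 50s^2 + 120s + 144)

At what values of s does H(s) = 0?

s = -4 ± 6j

Set the numerator to zero: 2s^2 + 16s + 104 = 0, i.e. 2·(s^2 + 8s + 52) = 0.
Factoring: (s^2 + 8s + 52) = 0.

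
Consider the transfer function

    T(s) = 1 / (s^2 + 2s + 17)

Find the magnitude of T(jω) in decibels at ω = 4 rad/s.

|T(j4)|_dB ≈ -18.1 dB

Substitute s = j4: numerator = 1, denominator = 1 + j8.
|T(j4)| = |1| / |1 + j8| = 1 / 8.0623 ≈ 0.1240.
In decibels: 20·log₁₀(0.1240) ≈ -18.1 dB.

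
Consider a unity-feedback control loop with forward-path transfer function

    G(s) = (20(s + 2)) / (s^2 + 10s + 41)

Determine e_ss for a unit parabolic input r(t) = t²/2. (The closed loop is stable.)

G(s) has no poles at the origin.
This is a Type 0 system; Ka = lim_{s→0} s^2·G(s) = 0, so the steady-state error for a parabola input is infinite.

e_ss = ∞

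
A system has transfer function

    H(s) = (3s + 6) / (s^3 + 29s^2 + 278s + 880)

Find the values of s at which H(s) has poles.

The poles are the roots of the denominator s^3 + 29s^2 + 278s + 880 = 0.
Trying s = -8: the polynomial evaluates to 0, so (s + 8) is a factor.
Dividing out leaves s^2 + 21s + 110 = 0.
Factoring the quadratic: (s + 10)(s + 11) = 0.

s = -8, -10, -11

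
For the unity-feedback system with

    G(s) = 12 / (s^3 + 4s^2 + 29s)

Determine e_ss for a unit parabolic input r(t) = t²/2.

G(s) has one pole at the origin.
This is a Type 1 system; Ka = lim_{s→0} s^2·G(s) = 0, so the steady-state error for a parabola input is infinite.

e_ss = ∞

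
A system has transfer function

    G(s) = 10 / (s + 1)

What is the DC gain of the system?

G(0) = 10

Set s = 0: G(0) = (10) / (1) = 10.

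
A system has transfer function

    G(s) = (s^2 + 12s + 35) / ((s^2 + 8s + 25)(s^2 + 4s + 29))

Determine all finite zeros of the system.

s = -7, -5

Set the numerator to zero: s^2 + 12s + 35 = 0.
Factoring: (s + 7)(s + 5) = 0.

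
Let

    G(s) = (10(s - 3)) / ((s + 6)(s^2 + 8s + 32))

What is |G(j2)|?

Substitute s = j2: numerator = -30 + j20, denominator = 136 + j152.
|G(j2)| = |-30 + j20| / |136 + j152| = 36.056 / 203.96 ≈ 0.1768.

|G(j2)| ≈ 0.1768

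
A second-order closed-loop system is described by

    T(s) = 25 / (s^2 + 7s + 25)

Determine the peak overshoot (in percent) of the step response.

%OS ≈ 4.60%

Comparing s^2 + 7s + 25 to s^2 + 2ζωₙs + ωₙ²: ωₙ = 5 rad/s and ζ = 7/(2·5) = 0.7.
%OS = 100·exp(−πζ/√(1−ζ²)) = 100·exp(−π·0.7/√(1−0.7²)) ≈ 4.60%.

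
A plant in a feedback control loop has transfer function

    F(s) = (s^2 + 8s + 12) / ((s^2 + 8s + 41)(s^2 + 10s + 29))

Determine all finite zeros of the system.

s = -6, -2

Set the numerator to zero: s^2 + 8s + 12 = 0.
Factoring: (s + 6)(s + 2) = 0.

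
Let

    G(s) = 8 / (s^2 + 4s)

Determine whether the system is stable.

The denominator s^2 + 4s factors as s(s + 4), giving poles at s = 0, -4.
Since the simple pole(s) at s = 0 lie on the jω-axis with none in the right half-plane, the system is marginally stable.

marginally stable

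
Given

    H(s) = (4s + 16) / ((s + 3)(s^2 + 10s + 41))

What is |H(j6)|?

|H(j6)| ≈ 0.07142

Substitute s = j6: numerator = 16 + j24, denominator = -345 + j210.
|H(j6)| = |16 + j24| / |-345 + j210| = 28.844 / 403.89 ≈ 0.07142.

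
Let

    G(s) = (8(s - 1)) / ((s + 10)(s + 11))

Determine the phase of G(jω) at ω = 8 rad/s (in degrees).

At s = j8: numerator = -8 + j64, denominator = 46 + j168.
∠G = ∠num − ∠den = 97.125° − (74.687°) = 22.44°.

∠G(j8) ≈ 22.44°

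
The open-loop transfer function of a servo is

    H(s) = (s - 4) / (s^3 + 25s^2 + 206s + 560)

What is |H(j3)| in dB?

Substitute s = j3: numerator = -4 + j3, denominator = 335 + j591.
|H(j3)| = |-4 + j3| / |335 + j591| = 5 / 679.34 ≈ 0.007360.
In decibels: 20·log₁₀(0.007360) ≈ -42.7 dB.

|H(j3)|_dB ≈ -42.7 dB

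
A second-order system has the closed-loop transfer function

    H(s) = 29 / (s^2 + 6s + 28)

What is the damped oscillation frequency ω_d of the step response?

ω_d ≈ 4.359 rad/s

Comparing s^2 + 6s + 28 to s^2 + 2ζωₙs + ωₙ²: ωₙ = √28 ≈ 5.292 rad/s and ζ = 6/(2·√28) ≈ 0.5669.
ζωₙ = 6/2 = 3, so ω_d = ωₙ√(1−ζ²) = √(ωₙ² − (ζωₙ)²) = √(28 − 3²) = √19 ≈ 4.359 rad/s.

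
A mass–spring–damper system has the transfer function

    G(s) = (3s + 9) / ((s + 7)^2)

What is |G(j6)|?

Substitute s = j6: numerator = 9 + j18, denominator = 13 + j84.
|G(j6)| = |9 + j18| / |13 + j84| = 20.125 / 85 ≈ 0.2368.

|G(j6)| ≈ 0.2368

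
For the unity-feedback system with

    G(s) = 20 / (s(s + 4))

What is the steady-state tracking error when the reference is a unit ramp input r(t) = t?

e_ss = 0.2000

G(s) has one pole at the origin.
This is a Type 1 system. Kv = lim_{s→0} s·G(s) = 20/4 = 5.
e_ss = 1/Kv = 1/(5) = 1/5 ≈ 0.2000.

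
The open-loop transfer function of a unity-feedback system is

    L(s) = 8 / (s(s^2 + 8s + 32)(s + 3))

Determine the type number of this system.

The denominator has 1 factor of s at the origin (free integrator), so this is a Type 1 system.

Type 1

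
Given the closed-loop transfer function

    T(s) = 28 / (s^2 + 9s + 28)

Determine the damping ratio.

ζ ≈ 0.8504

Compare the denominator to the standard form s^2 + 2ζωₙs + ωₙ².
ωₙ² = 28, so ωₙ = √28 ≈ 5.292 rad/s.
2ζωₙ = 9, so ζ = 9/(2·√28) ≈ 0.8504.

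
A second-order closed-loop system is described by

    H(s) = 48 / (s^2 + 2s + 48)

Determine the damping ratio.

Compare the denominator to the standard form s^2 + 2ζωₙs + ωₙ².
ωₙ² = 48, so ωₙ = √48 ≈ 6.928 rad/s.
2ζωₙ = 2, so ζ = 2/(2·√48) ≈ 0.1443.

ζ ≈ 0.1443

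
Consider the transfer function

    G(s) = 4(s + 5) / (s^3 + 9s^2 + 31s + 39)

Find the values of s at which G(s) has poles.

s = -3 + 2j, -3 - 2j, -3

The poles are the roots of the denominator s^3 + 9s^2 + 31s + 39 = 0.
Trying s = -3: the polynomial evaluates to 0, so (s + 3) is a factor.
Dividing out leaves s^2 + 6s + 13 = 0.
The quadratic formula then gives s = -3 ± 2j.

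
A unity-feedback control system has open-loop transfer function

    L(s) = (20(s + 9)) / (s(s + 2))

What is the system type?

Type 1

The denominator has 1 factor of s at the origin (free integrator), so this is a Type 1 system.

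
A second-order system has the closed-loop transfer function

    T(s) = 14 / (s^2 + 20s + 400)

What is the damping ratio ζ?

Compare the denominator to the standard form s^2 + 2ζωₙs + ωₙ².
ωₙ² = 400, so ωₙ = 20 rad/s.
2ζωₙ = 20, so ζ = 20/(2·20) = 0.5.

ζ = 0.5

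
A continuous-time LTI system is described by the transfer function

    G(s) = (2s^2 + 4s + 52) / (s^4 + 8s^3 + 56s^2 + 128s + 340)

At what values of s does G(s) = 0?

Set the numerator to zero: 2s^2 + 4s + 52 = 0, i.e. 2·(s^2 + 2s + 26) = 0.
Factoring: (s^2 + 2s + 26) = 0.

s = -1 + 5j, -1 - 5j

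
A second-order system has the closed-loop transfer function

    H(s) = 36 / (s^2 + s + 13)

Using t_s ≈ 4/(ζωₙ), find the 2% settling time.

Comparing s^2 + s + 13 to s^2 + 2ζωₙs + ωₙ²: ωₙ = √13 ≈ 3.606 rad/s and ζ = 1/(2·√13) ≈ 0.1387.
ζωₙ = 1/2 = 0.5, so t_s ≈ 4/(ζωₙ) = 4/0.5 = 8 s.

t_s ≈ 8 s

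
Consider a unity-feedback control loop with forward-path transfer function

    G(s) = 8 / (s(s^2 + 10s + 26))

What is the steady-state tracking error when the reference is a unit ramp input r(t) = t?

e_ss = 3.250

G(s) has one pole at the origin.
This is a Type 1 system. Kv = lim_{s→0} s·G(s) = 8/26 = 4/13.
e_ss = 1/Kv = 1/(4/13) = 13/4 ≈ 3.250.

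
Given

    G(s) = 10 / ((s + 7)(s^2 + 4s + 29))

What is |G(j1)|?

|G(j1)| = 0.05000

Substitute s = j1: numerator = 10, denominator = 192 + j56.
|G(j1)| = |10| / |192 + j56| = 10 / 200 = 0.05000.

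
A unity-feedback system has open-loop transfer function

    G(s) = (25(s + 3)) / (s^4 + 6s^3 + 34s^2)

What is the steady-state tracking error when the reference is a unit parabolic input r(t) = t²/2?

G(s) has 2 poles at the origin.
This is a Type 2 system. Ka = lim_{s→0} s^2·G(s) = 75/34.
e_ss = 1/Ka = 1/(75/34) = 34/75 ≈ 0.4533.

e_ss = 0.4533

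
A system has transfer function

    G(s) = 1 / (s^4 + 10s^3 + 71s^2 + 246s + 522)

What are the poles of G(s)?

s = -3 ± 3j, -2 ± 5j

The poles are the roots of the denominator s^4 + 10s^3 + 71s^2 + 246s + 522 = 0.
No real roots exist; factor into two real quadratics: (s^2 + 6s + 18)(s^2 + 4s + 29) = 0.
Each quadratic gives a conjugate pair via the quadratic formula.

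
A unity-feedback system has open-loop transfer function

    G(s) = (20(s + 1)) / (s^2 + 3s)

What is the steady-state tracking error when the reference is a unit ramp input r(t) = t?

e_ss = 0.1500

G(s) has one pole at the origin.
This is a Type 1 system. Kv = lim_{s→0} s·G(s) = 20/3.
e_ss = 1/Kv = 1/(20/3) = 3/20 ≈ 0.1500.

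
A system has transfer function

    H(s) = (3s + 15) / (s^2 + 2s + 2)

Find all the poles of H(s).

s = -1 + j, -1 - j

The poles are the roots of the denominator s^2 + 2s + 2 = 0.
Using the quadratic formula: s = (-2 ± √(-4))/2 = -1 ± 1j.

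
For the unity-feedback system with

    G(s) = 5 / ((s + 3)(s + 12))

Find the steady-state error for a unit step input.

e_ss = 0.8780

G(s) has no poles at the origin.
This is a Type 0 system. Kp = lim_{s→0} G(s) = 5/36.
e_ss = 1/(1 + Kp) = 1/(1 + 5/36) = 36/41 ≈ 0.8780.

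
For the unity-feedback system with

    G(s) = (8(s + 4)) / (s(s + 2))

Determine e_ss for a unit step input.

e_ss = 0

G(s) has one pole at the origin.
This is a Type 1 system; for a step input the steady-state error is zero.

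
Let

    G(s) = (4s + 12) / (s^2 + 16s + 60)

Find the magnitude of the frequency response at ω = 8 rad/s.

|G(j8)| ≈ 0.2669

Substitute s = j8: numerator = 12 + j32, denominator = -4 + j128.
|G(j8)| = |12 + j32| / |-4 + j128| = 34.176 / 128.06 ≈ 0.2669.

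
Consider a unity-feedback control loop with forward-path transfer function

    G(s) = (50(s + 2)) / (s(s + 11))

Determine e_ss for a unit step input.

e_ss = 0

G(s) has one pole at the origin.
This is a Type 1 system; for a step input the steady-state error is zero.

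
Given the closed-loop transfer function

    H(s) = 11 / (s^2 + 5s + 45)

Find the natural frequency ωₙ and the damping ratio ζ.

Compare the denominator to the standard form s^2 + 2ζωₙs + ωₙ².
ωₙ² = 45, so ωₙ = √45 ≈ 6.708 rad/s.
2ζωₙ = 5, so ζ = 5/(2·√45) ≈ 0.3727.
With ζ = 0.3727 the response is underdamped.

ωₙ ≈ 6.708 rad/s, ζ ≈ 0.3727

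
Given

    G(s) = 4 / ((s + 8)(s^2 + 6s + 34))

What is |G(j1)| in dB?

|G(j1)|_dB ≈ -36.6 dB

Substitute s = j1: numerator = 4, denominator = 258 + j81.
|G(j1)| = |4| / |258 + j81| = 4 / 270.42 ≈ 0.01479.
In decibels: 20·log₁₀(0.01479) ≈ -36.6 dB.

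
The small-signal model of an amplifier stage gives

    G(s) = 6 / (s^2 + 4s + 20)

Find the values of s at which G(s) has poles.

s = -2 ± 4j

The poles are the roots of the denominator s^2 + 4s + 20 = 0.
Using the quadratic formula: s = (-4 ± √(-64))/2 = -2 ± 4j.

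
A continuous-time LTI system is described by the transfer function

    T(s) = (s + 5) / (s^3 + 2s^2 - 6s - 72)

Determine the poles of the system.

s = 4, -3 ± 3j

The poles are the roots of the denominator s^3 + 2s^2 - 6s - 72 = 0.
Trying s = 4: the polynomial evaluates to 0, so (s - 4) is a factor.
Dividing out leaves s^2 + 6s + 18 = 0.
The quadratic formula then gives s = -3 ± 3j.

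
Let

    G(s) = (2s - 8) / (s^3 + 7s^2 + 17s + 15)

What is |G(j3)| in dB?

Substitute s = j3: numerator = -8 + j6, denominator = -48 + j24.
|G(j3)| = |-8 + j6| / |-48 + j24| = 10 / 53.666 ≈ 0.1863.
In decibels: 20·log₁₀(0.1863) ≈ -14.6 dB.

|G(j3)|_dB ≈ -14.6 dB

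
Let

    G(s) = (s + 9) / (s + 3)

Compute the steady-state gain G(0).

Set s = 0: G(0) = (9) / (3) = 3.

G(0) = 3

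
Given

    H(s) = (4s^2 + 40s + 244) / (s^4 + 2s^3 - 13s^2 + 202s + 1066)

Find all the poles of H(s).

The poles are the roots of the denominator s^4 + 2s^3 - 13s^2 + 202s + 1066 = 0.
No real roots exist; factor into two real quadratics: (s^2 - 8s + 41)(s^2 + 10s + 26) = 0.
Each quadratic gives a conjugate pair via the quadratic formula.

s = 4 + 5j, 4 - 5j, -5 + j, -5 - j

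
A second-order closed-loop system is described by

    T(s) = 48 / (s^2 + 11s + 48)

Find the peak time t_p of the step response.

Comparing s^2 + 11s + 48 to s^2 + 2ζωₙs + ωₙ²: ωₙ = √48 ≈ 6.928 rad/s and ζ = 11/(2·√48) ≈ 0.7939.
ζωₙ = 11/2 = 5.5, so ω_d = ωₙ√(1−ζ²) = √(ωₙ² − (ζωₙ)²) = √(48 − 5.5²) = √17.75 ≈ 4.213 rad/s.
t_p = π/ω_d = π/4.213 ≈ 0.7457 s.

t_p ≈ 0.7457 s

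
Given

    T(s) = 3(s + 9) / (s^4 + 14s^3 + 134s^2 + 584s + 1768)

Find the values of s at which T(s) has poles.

The poles are the roots of the denominator s^4 + 14s^3 + 134s^2 + 584s + 1768 = 0.
No real roots exist; factor into two real quadratics: (s^2 + 6s + 34)(s^2 + 8s + 52) = 0.
Each quadratic gives a conjugate pair via the quadratic formula.

s = -3 ± 5j, -4 ± 6j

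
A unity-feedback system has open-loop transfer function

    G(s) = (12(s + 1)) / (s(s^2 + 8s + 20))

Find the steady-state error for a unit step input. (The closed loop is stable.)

e_ss = 0

G(s) has one pole at the origin.
This is a Type 1 system; for a step input the steady-state error is zero.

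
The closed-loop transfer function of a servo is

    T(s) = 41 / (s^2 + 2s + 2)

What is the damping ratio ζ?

ζ ≈ 0.7071

Compare the denominator to the standard form s^2 + 2ζωₙs + ωₙ².
ωₙ² = 2, so ωₙ = √2 ≈ 1.414 rad/s.
2ζωₙ = 2, so ζ = 2/(2·√2) ≈ 0.7071.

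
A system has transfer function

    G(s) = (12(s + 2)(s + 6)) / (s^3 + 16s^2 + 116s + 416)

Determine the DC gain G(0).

Set s = 0: G(0) = (144) / (416) = 9/26.

G(0) = 9/26 ≈ 0.3462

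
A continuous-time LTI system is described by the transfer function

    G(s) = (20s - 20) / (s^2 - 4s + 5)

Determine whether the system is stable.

The poles can be read from the denominator factors: s = 2 + j, 2 - j.
Since the pole(s) at s = 2 ± j lie in the right half-plane, the system is unstable.

unstable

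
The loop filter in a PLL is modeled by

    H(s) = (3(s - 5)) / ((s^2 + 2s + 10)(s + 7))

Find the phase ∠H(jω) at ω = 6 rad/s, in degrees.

∠H(j6) ≈ -66.02°

At s = j6: numerator = -15 + j18, denominator = -254 - j72.
∠H = ∠num − ∠den = 129.81° − (-164.17°) = 294.0°, which wraps to -66.02°.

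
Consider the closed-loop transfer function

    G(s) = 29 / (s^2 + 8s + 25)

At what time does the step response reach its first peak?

Comparing s^2 + 8s + 25 to s^2 + 2ζωₙs + ωₙ²: ωₙ = 5 rad/s and ζ = 8/(2·5) = 0.8.
ζωₙ = 8/2 = 4, so ω_d = ωₙ√(1−ζ²) = √(ωₙ² − (ζωₙ)²) = √(25 − 4²) = √9 = 3 rad/s.
t_p = π/ω_d = π/3 ≈ 1.047 s.

t_p ≈ 1.047 s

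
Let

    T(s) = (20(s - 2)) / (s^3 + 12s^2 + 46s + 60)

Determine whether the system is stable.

The denominator s^3 + 12s^2 + 46s + 60 factors as (s^2 + 6s + 10)(s + 6), giving poles at s = -3 + j, -3 - j, -6.
Since all poles lie strictly in the left half-plane, the system is stable.

stable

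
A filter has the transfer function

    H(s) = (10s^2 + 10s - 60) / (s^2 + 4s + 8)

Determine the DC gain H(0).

Set s = 0: H(0) = (-60) / (8) = -15/2.

H(0) = -15/2 ≈ -7.500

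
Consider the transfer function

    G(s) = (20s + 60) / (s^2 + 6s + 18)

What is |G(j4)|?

Substitute s = j4: numerator = 60 + j80, denominator = 2 + j24.
|G(j4)| = |60 + j80| / |2 + j24| = 100 / 24.083 ≈ 4.152.

|G(j4)| ≈ 4.152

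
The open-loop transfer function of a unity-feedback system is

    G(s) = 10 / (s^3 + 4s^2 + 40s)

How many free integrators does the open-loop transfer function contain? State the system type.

Factor s from the denominator: s^3 + 4s^2 + 40s = s·(s^2 + 4s + 40).
There is 1 pole at the origin, so the system is Type 1.

Type 1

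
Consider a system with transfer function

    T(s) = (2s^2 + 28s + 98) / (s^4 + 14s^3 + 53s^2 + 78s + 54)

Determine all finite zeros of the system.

Set the numerator to zero: 2s^2 + 28s + 98 = 0, i.e. 2·(s^2 + 14s + 49) = 0.
Factoring: (s + 7)^2 = 0.

s = -7, -7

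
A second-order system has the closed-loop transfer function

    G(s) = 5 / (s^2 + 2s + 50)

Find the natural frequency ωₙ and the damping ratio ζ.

ωₙ ≈ 7.071 rad/s, ζ ≈ 0.1414

Compare the denominator to the standard form s^2 + 2ζωₙs + ωₙ².
ωₙ² = 50, so ωₙ = √50 ≈ 7.071 rad/s.
2ζωₙ = 2, so ζ = 2/(2·√50) ≈ 0.1414.
With ζ = 0.1414 the response is underdamped.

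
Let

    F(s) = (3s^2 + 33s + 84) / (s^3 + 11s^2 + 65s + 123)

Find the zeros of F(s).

s = -7, -4

Set the numerator to zero: 3s^2 + 33s + 84 = 0, i.e. 3·(s^2 + 11s + 28) = 0.
Factoring: (s + 7)(s + 4) = 0.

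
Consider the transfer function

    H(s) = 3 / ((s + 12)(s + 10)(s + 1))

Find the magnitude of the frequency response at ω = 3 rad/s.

Substitute s = j3: numerator = 3, denominator = -87 + j399.
|H(j3)| = |3| / |-87 + j399| = 3 / 408.37 ≈ 0.007346.

|H(j3)| ≈ 0.007346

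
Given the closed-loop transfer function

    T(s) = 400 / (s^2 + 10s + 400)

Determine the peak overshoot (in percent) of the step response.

Comparing s^2 + 10s + 400 to s^2 + 2ζωₙs + ωₙ²: ωₙ = 20 rad/s and ζ = 10/(2·20) = 0.25.
%OS = 100·exp(−πζ/√(1−ζ²)) = 100·exp(−π·0.25/√(1−0.25²)) ≈ 44.4%.

%OS ≈ 44.4%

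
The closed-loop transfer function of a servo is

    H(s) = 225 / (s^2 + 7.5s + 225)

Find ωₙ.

Compare the denominator to the standard form s^2 + 2ζωₙs + ωₙ².
ωₙ² = 225, so ωₙ = 15 rad/s.

ωₙ = 15 rad/s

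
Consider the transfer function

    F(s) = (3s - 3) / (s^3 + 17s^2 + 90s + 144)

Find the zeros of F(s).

s = 1

Set the numerator to zero: 3s - 3 = 0, i.e. 3·(s - 1) = 0.
So s = 1.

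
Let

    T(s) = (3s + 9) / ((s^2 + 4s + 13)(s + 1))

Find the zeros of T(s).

s = -3

Set the numerator to zero: 3s + 9 = 0, i.e. 3·(s + 3) = 0.
So s = -3.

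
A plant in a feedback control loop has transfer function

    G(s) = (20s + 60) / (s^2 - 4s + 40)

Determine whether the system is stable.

The denominator s^2 - 4s + 40 factors as (s^2 - 4s + 40), giving poles at s = 2 + 6j, 2 - 6j.
Since the pole(s) at s = 2 + 6j, 2 - 6j lie in the right half-plane, the system is unstable.

unstable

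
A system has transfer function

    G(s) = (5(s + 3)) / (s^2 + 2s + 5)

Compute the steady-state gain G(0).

At s = 0 each factor (s + a) contributes a and each (s^2 + bs + c) contributes c.
G(0) = 5·(3) / ((5)) = 15/5 = 3.

G(0) = 3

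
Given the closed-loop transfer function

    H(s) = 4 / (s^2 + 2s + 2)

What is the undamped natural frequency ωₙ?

ωₙ ≈ 1.414 rad/s

Compare the denominator to the standard form s^2 + 2ζωₙs + ωₙ².
ωₙ² = 2, so ωₙ = √2 ≈ 1.414 rad/s.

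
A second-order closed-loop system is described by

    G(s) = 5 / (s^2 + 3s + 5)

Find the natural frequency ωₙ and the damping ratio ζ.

Compare the denominator to the standard form s^2 + 2ζωₙs + ωₙ².
ωₙ² = 5, so ωₙ = √5 ≈ 2.236 rad/s.
2ζωₙ = 3, so ζ = 3/(2·√5) ≈ 0.6708.

ωₙ ≈ 2.236 rad/s, ζ ≈ 0.6708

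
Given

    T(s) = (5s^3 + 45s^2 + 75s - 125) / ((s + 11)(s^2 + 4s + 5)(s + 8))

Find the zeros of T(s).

s = -5, -5, 1

Set the numerator to zero: 5s^3 + 45s^2 + 75s - 125 = 0, i.e. 5·(s^3 + 9s^2 + 15s - 25) = 0.
Factoring: (s + 5)^2(s - 1) = 0.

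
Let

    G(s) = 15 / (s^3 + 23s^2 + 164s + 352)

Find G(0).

G(0) = 15/352 ≈ 0.04261

Set s = 0: G(0) = (15) / (352) = 15/352.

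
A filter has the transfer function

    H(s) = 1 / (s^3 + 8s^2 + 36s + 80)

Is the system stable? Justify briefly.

stable

The denominator s^3 + 8s^2 + 36s + 80 factors as (s + 4)(s^2 + 4s + 20), giving poles at s = -4, -2 ± 4j.
Since all poles lie strictly in the left half-plane, the system is stable.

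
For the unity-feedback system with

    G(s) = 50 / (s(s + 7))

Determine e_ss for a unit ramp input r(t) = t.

G(s) has one pole at the origin.
This is a Type 1 system. Kv = lim_{s→0} s·G(s) = 50/7.
e_ss = 1/Kv = 1/(50/7) = 7/50 ≈ 0.1400.

e_ss = 0.1400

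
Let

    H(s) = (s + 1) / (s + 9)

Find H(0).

H(0) = 1/9 ≈ 0.1111

At s = 0 each factor (s + a) contributes a and each (s^2 + bs + c) contributes c.
H(0) = 1·(1) / ((9)) = 1/9 = 1/9.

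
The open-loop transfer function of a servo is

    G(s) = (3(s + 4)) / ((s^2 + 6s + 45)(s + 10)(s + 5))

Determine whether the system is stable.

The poles can be read from the denominator factors: s = -3 + 6j, -3 - 6j, -10, -5.
Since all poles lie strictly in the left half-plane, the system is stable.

stable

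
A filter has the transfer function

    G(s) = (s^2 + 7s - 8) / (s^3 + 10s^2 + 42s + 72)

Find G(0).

G(0) = -1/9 ≈ -0.1111

Set s = 0: G(0) = (-8) / (72) = -1/9.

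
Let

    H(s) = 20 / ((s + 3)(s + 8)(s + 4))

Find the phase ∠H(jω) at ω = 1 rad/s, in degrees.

At s = j1: numerator = 20, denominator = 81 + j67.
∠H = ∠num − ∠den = 0° − (39.596°) = -39.60°.

∠H(j1) ≈ -39.60°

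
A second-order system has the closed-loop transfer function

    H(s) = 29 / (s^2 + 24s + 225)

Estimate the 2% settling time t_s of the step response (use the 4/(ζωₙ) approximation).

t_s ≈ 0.3333 s

Comparing s^2 + 24s + 225 to s^2 + 2ζωₙs + ωₙ²: ωₙ = 15 rad/s and ζ = 24/(2·15) = 0.8.
ζωₙ = 24/2 = 12, so t_s ≈ 4/(ζωₙ) = 4/12 ≈ 0.3333 s.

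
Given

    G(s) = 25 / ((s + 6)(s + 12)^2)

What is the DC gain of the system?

G(0) = 25/864 ≈ 0.02894

At s = 0 each factor (s + a) contributes a and each (s^2 + bs + c) contributes c.
G(0) = 25·1 / ((6) · (12) · (12)) = 25/864 = 25/864.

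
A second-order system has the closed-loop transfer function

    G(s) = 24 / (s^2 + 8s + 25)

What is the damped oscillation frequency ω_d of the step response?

Comparing s^2 + 8s + 25 to s^2 + 2ζωₙs + ωₙ²: ωₙ = 5 rad/s and ζ = 8/(2·5) = 0.8.
ζωₙ = 8/2 = 4, so ω_d = ωₙ√(1−ζ²) = √(ωₙ² − (ζωₙ)²) = √(25 − 4²) = √9 = 3 rad/s.

ω_d = 3 rad/s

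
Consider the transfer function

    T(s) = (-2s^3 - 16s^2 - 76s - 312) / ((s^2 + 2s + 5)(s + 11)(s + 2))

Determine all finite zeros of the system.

Set the numerator to zero: -2s^3 - 16s^2 - 76s - 312 = 0, i.e. -2·(s^3 + 8s^2 + 38s + 156) = 0.
Factoring: (s^2 + 2s + 26)(s + 6) = 0.

s = -1 + 5j, -1 - 5j, -6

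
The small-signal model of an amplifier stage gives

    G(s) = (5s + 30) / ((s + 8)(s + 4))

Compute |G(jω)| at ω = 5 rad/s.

|G(j5)| ≈ 0.6465

Substitute s = j5: numerator = 30 + j25, denominator = 7 + j60.
|G(j5)| = |30 + j25| / |7 + j60| = 39.051 / 60.407 ≈ 0.6465.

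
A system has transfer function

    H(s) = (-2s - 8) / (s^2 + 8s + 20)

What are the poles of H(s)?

s = -4 ± 2j

The poles are the roots of the denominator s^2 + 8s + 20 = 0.
Using the quadratic formula: s = (-8 ± √(-16))/2 = -4 ± 2j.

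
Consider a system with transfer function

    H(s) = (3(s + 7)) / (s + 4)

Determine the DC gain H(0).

Set s = 0: H(0) = (21) / (4) = 21/4.

H(0) = 21/4 ≈ 5.250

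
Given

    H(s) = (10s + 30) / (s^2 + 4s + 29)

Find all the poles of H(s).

The poles are the roots of the denominator s^2 + 4s + 29 = 0.
Using the quadratic formula: s = (-4 ± √(-100))/2 = -2 ± 5j.

s = -2 + 5j, -2 - 5j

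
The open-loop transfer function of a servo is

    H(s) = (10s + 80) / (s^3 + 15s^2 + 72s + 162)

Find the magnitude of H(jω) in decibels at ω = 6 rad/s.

Substitute s = j6: numerator = 80 + j60, denominator = -378 + j216.
|H(j6)| = |80 + j60| / |-378 + j216| = 100 / 435.36 ≈ 0.2297.
In decibels: 20·log₁₀(0.2297) ≈ -12.8 dB.

|H(j6)|_dB ≈ -12.8 dB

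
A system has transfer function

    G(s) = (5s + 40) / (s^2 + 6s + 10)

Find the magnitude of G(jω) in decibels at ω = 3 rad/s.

Substitute s = j3: numerator = 40 + j15, denominator = 1 + j18.
|G(j3)| = |40 + j15| / |1 + j18| = 42.720 / 18.028 ≈ 2.370.
In decibels: 20·log₁₀(2.370) ≈ 7.49 dB.

|G(j3)|_dB ≈ 7.49 dB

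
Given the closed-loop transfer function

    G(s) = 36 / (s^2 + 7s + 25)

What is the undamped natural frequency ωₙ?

Compare the denominator to the standard form s^2 + 2ζωₙs + ωₙ².
ωₙ² = 25, so ωₙ = 5 rad/s.

ωₙ = 5 rad/s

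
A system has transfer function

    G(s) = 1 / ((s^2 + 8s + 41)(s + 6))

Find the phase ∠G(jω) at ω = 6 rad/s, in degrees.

∠G(j6) ≈ -129.1°

At s = j6: numerator = 1, denominator = -258 + j318.
∠G = ∠num − ∠den = 0° − (129.05°) = -129.1°.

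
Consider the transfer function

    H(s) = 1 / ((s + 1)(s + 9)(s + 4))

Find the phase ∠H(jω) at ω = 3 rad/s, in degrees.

∠H(j3) ≈ -126.9°

At s = j3: numerator = 1, denominator = -90 + j120.
∠H = ∠num − ∠den = 0° − (126.87°) = -126.9°.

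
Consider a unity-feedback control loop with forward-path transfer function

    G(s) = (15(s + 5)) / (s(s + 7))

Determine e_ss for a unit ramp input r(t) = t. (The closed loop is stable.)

G(s) has one pole at the origin.
This is a Type 1 system. Kv = lim_{s→0} s·G(s) = 75/7.
e_ss = 1/Kv = 1/(75/7) = 7/75 ≈ 0.09333.

e_ss = 0.09333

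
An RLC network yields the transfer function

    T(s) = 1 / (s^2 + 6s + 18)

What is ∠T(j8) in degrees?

∠T(j8) ≈ -133.8°

At s = j8: numerator = 1, denominator = -46 + j48.
∠T = ∠num − ∠den = 0° − (133.78°) = -133.8°.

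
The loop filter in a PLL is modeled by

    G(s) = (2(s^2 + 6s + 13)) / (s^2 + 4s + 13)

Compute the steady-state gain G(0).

At s = 0 each factor (s + a) contributes a and each (s^2 + bs + c) contributes c.
G(0) = 2·(13) / ((13)) = 26/13 = 2.

G(0) = 2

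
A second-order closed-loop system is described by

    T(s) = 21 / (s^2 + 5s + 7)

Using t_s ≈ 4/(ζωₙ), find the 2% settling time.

t_s ≈ 1.600 s

Comparing s^2 + 5s + 7 to s^2 + 2ζωₙs + ωₙ²: ωₙ = √7 ≈ 2.646 rad/s and ζ = 5/(2·√7) ≈ 0.9449.
ζωₙ = 5/2 = 2.5, so t_s ≈ 4/(ζωₙ) = 4/2.5 = 1.600 s.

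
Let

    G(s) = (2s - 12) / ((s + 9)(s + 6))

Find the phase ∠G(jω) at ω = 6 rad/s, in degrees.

At s = j6: numerator = -12 + j12, denominator = 18 + j90.
∠G = ∠num − ∠den = 135° − (78.690°) = 56.31°.

∠G(j6) ≈ 56.31°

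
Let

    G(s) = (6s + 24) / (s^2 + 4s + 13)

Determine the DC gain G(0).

G(0) = 24/13 ≈ 1.846

Set s = 0: G(0) = (24) / (13) = 24/13.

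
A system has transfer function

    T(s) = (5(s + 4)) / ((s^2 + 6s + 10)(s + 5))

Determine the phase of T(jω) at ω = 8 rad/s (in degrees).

∠T(j8) ≈ -132.9°

At s = j8: numerator = 20 + j40, denominator = -654 - j192.
∠T = ∠num − ∠den = 63.435° − (-163.64°) = 227.1°, which wraps to -132.9°.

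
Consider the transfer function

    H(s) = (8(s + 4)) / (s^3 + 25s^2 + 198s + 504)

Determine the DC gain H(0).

Set s = 0: H(0) = (32) / (504) = 4/63.

H(0) = 4/63 ≈ 0.06349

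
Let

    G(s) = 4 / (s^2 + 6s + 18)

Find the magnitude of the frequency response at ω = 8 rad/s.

|G(j8)| ≈ 0.06017

Substitute s = j8: numerator = 4, denominator = -46 + j48.
|G(j8)| = |4| / |-46 + j48| = 4 / 66.483 ≈ 0.06017.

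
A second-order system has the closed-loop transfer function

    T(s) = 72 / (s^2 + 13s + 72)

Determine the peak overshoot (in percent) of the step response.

%OS ≈ 2.37%

Comparing s^2 + 13s + 72 to s^2 + 2ζωₙs + ωₙ²: ωₙ = √72 ≈ 8.485 rad/s and ζ = 13/(2·√72) ≈ 0.7660.
%OS = 100·exp(−πζ/√(1−ζ²)) = 100·exp(−π·0.7660/√(1−0.7660²)) ≈ 2.37%.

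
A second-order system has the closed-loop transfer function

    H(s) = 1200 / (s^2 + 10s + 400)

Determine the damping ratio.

ζ = 0.25

Compare the denominator to the standard form s^2 + 2ζωₙs + ωₙ².
ωₙ² = 400, so ωₙ = 20 rad/s.
2ζωₙ = 10, so ζ = 10/(2·20) = 0.25.
With ζ = 0.25 the response is underdamped.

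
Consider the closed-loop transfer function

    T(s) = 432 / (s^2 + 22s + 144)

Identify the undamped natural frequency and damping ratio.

Compare the denominator to the standard form s^2 + 2ζωₙs + ωₙ².
ωₙ² = 144, so ωₙ = 12 rad/s.
2ζωₙ = 22, so ζ = 22/(2·12) ≈ 0.9167.
With ζ = 0.9167 the response is underdamped.

ωₙ = 12 rad/s, ζ ≈ 0.9167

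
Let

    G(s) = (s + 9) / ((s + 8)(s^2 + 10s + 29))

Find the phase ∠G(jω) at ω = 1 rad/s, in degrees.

∠G(j1) ≈ -20.44°

At s = j1: numerator = 9 + j1, denominator = 214 + j108.
∠G = ∠num − ∠den = 6.3402° − (26.779°) = -20.44°.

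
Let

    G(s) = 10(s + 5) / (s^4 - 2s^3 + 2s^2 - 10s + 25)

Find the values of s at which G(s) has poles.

The poles are the roots of the denominator s^4 - 2s^3 + 2s^2 - 10s + 25 = 0.
No real roots exist; factor into two real quadratics: (s^2 - 4s + 5)(s^2 + 2s + 5) = 0.
Each quadratic gives a conjugate pair via the quadratic formula.

s = 2 + j, 2 - j, -1 + 2j, -1 - 2j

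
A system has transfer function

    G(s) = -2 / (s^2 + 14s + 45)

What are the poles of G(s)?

The poles are the roots of the denominator s^2 + 14s + 45 = 0.
Factoring: (s + 5)(s + 9) = 0, so s = -5 and s = -9.

s = -5, -9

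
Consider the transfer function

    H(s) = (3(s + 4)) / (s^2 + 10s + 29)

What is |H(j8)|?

|H(j8)| ≈ 0.3073

Substitute s = j8: numerator = 12 + j24, denominator = -35 + j80.
|H(j8)| = |12 + j24| / |-35 + j80| = 26.833 / 87.321 ≈ 0.3073.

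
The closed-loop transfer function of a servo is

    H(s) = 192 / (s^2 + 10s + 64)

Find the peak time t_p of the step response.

t_p ≈ 0.5031 s

Comparing s^2 + 10s + 64 to s^2 + 2ζωₙs + ωₙ²: ωₙ = 8 rad/s and ζ = 10/(2·8) = 0.625.
ζωₙ = 10/2 = 5, so ω_d = ωₙ√(1−ζ²) = √(ωₙ² − (ζωₙ)²) = √(64 − 5²) = √39 ≈ 6.245 rad/s.
t_p = π/ω_d = π/6.245 ≈ 0.5031 s.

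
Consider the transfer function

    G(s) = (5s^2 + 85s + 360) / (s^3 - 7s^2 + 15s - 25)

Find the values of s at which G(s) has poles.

The poles are the roots of the denominator s^3 - 7s^2 + 15s - 25 = 0.
Trying s = 5: the polynomial evaluates to 0, so (s - 5) is a factor.
Dividing out leaves s^2 - 2s + 5 = 0.
The quadratic formula then gives s = 1 ± 2j.

s = 5, 1 ± 2j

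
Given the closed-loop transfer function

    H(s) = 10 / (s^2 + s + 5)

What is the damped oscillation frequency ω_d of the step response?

ω_d ≈ 2.179 rad/s

Comparing s^2 + s + 5 to s^2 + 2ζωₙs + ωₙ²: ωₙ = √5 ≈ 2.236 rad/s and ζ = 1/(2·√5) ≈ 0.2236.
ζωₙ = 1/2 = 0.5, so ω_d = ωₙ√(1−ζ²) = √(ωₙ² − (ζωₙ)²) = √(5 − 0.5²) = √4.75 ≈ 2.179 rad/s.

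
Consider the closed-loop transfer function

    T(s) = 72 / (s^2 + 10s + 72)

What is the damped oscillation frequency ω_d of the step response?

ω_d ≈ 6.856 rad/s

Comparing s^2 + 10s + 72 to s^2 + 2ζωₙs + ωₙ²: ωₙ = √72 ≈ 8.485 rad/s and ζ = 10/(2·√72) ≈ 0.5893.
ζωₙ = 10/2 = 5, so ω_d = ωₙ√(1−ζ²) = √(ωₙ² − (ζωₙ)²) = √(72 − 5²) = √47 ≈ 6.856 rad/s.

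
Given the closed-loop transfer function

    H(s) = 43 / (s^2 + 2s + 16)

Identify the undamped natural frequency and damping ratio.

Compare the denominator to the standard form s^2 + 2ζωₙs + ωₙ².
ωₙ² = 16, so ωₙ = 4 rad/s.
2ζωₙ = 2, so ζ = 2/(2·4) = 0.25.

ωₙ = 4 rad/s, ζ = 0.25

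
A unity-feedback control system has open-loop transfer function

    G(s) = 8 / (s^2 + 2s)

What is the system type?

Type 1

Factor s from the denominator: s^2 + 2s = s·(s + 2).
There is 1 pole at the origin, so the system is Type 1.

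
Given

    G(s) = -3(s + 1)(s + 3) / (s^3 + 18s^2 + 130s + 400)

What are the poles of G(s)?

s = -5 ± 5j, -8

The poles are the roots of the denominator s^3 + 18s^2 + 130s + 400 = 0.
Trying s = -8: the polynomial evaluates to 0, so (s + 8) is a factor.
Dividing out leaves s^2 + 10s + 50 = 0.
The quadratic formula then gives s = -5 ± 5j.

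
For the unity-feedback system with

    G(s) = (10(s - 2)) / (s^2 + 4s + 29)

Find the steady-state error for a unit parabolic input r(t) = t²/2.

e_ss = ∞

G(s) has no poles at the origin.
This is a Type 0 system; Ka = lim_{s→0} s^2·G(s) = 0, so the steady-state error for a parabola input is infinite.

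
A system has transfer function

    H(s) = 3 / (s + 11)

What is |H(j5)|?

|H(j5)| ≈ 0.2483

Substitute s = j5: numerator = 3, denominator = 11 + j5.
|H(j5)| = |3| / |11 + j5| = 3 / 12.083 ≈ 0.2483.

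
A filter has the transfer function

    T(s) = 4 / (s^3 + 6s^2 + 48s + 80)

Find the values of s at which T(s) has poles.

s = -2, -2 ± 6j

The poles are the roots of the denominator s^3 + 6s^2 + 48s + 80 = 0.
Trying s = -2: the polynomial evaluates to 0, so (s + 2) is a factor.
Dividing out leaves s^2 + 4s + 40 = 0.
The quadratic formula then gives s = -2 ± 6j.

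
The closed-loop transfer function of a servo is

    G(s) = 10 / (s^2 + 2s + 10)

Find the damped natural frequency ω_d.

Comparing s^2 + 2s + 10 to s^2 + 2ζωₙs + ωₙ²: ωₙ = √10 ≈ 3.162 rad/s and ζ = 2/(2·√10) ≈ 0.3162.
ζωₙ = 2/2 = 1, so ω_d = ωₙ√(1−ζ²) = √(ωₙ² − (ζωₙ)²) = √(10 − 1²) = √9 = 3 rad/s.

ω_d = 3 rad/s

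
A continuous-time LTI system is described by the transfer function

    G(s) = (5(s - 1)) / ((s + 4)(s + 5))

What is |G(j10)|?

Substitute s = j10: numerator = -5 + j50, denominator = -80 + j90.
|G(j10)| = |-5 + j50| / |-80 + j90| = 50.249 / 120.42 ≈ 0.4173.

|G(j10)| ≈ 0.4173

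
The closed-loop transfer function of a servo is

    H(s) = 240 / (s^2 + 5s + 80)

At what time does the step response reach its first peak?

Comparing s^2 + 5s + 80 to s^2 + 2ζωₙs + ωₙ²: ωₙ = √80 ≈ 8.944 rad/s and ζ = 5/(2·√80) ≈ 0.2795.
ζωₙ = 5/2 = 2.5, so ω_d = ωₙ√(1−ζ²) = √(ωₙ² − (ζωₙ)²) = √(80 − 2.5²) = √73.75 ≈ 8.588 rad/s.
t_p = π/ω_d = π/8.588 ≈ 0.3658 s.

t_p ≈ 0.3658 s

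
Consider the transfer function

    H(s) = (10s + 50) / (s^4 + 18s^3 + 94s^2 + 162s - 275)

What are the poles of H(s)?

The poles are the roots of the denominator s^4 + 18s^3 + 94s^2 + 162s - 275 = 0.
Trying s = 1: the polynomial evaluates to 0, so (s - 1) is a factor.
Dividing out leaves s^3 + 19s^2 + 113s + 275 = 0.
This factors further as (s^2 + 8s + 25)(s + 11) = 0.

s = -4 ± 3j, 1, -11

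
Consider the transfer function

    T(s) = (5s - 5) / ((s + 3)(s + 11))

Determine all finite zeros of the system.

Set the numerator to zero: 5s - 5 = 0, i.e. 5·(s - 1) = 0.
So s = 1.

s = 1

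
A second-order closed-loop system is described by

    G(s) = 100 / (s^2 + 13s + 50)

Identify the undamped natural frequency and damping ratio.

Compare the denominator to the standard form s^2 + 2ζωₙs + ωₙ².
ωₙ² = 50, so ωₙ = √50 ≈ 7.071 rad/s.
2ζωₙ = 13, so ζ = 13/(2·√50) ≈ 0.9192.
With ζ = 0.9192 the response is underdamped.

ωₙ ≈ 7.071 rad/s, ζ ≈ 0.9192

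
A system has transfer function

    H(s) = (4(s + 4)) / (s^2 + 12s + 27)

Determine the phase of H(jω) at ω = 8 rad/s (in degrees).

∠H(j8) ≈ -47.64°

At s = j8: numerator = 16 + j32, denominator = -37 + j96.
∠H = ∠num − ∠den = 63.435° − (111.08°) = -47.64°.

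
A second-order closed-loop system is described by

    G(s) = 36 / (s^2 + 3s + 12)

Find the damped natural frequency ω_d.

ω_d ≈ 3.122 rad/s

Comparing s^2 + 3s + 12 to s^2 + 2ζωₙs + ωₙ²: ωₙ = √12 ≈ 3.464 rad/s and ζ = 3/(2·√12) ≈ 0.4330.
ζωₙ = 3/2 = 1.5, so ω_d = ωₙ√(1−ζ²) = √(ωₙ² − (ζωₙ)²) = √(12 − 1.5²) = √9.75 ≈ 3.122 rad/s.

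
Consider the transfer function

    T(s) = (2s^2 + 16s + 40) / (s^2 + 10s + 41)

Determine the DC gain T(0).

Set s = 0: T(0) = (40) / (41) = 40/41.

T(0) = 40/41 ≈ 0.9756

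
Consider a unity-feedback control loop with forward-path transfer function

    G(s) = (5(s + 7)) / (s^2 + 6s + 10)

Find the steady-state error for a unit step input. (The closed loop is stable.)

G(s) has no poles at the origin.
This is a Type 0 system. Kp = lim_{s→0} G(s) = 35/10 = 7/2.
e_ss = 1/(1 + Kp) = 1/(1 + 7/2) = 2/9 ≈ 0.2222.

e_ss = 0.2222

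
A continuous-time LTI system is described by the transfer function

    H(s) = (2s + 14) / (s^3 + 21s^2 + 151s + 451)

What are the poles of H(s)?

The poles are the roots of the denominator s^3 + 21s^2 + 151s + 451 = 0.
Trying s = -11: the polynomial evaluates to 0, so (s + 11) is a factor.
Dividing out leaves s^2 + 10s + 41 = 0.
The quadratic formula then gives s = -5 ± 4j.

s = -5 + 4j, -5 - 4j, -11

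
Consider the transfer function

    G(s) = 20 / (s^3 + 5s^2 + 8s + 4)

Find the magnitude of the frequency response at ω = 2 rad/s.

|G(j2)| ≈ 1.118

Substitute s = j2: numerator = 20, denominator = -16 + j8.
|G(j2)| = |20| / |-16 + j8| = 20 / 17.889 ≈ 1.118.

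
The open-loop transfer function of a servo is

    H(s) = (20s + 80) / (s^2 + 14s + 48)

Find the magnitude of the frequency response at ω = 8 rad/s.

|H(j8)| ≈ 1.581

Substitute s = j8: numerator = 80 + j160, denominator = -16 + j112.
|H(j8)| = |80 + j160| / |-16 + j112| = 178.89 / 113.14 ≈ 1.581.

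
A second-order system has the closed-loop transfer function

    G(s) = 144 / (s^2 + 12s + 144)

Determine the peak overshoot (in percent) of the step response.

Comparing s^2 + 12s + 144 to s^2 + 2ζωₙs + ωₙ²: ωₙ = 12 rad/s and ζ = 12/(2·12) = 0.5.
%OS = 100·exp(−πζ/√(1−ζ²)) = 100·exp(−π·0.5/√(1−0.5²)) ≈ 16.3%.

%OS ≈ 16.3%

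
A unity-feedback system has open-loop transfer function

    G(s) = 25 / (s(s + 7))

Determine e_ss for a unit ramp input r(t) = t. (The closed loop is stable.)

e_ss = 0.2800

G(s) has one pole at the origin.
This is a Type 1 system. Kv = lim_{s→0} s·G(s) = 25/7.
e_ss = 1/Kv = 1/(25/7) = 7/25 ≈ 0.2800.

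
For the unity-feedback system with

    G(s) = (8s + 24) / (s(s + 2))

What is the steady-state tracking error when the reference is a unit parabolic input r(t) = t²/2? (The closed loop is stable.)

e_ss = ∞

G(s) has one pole at the origin.
This is a Type 1 system; Ka = lim_{s→0} s^2·G(s) = 0, so the steady-state error for a parabola input is infinite.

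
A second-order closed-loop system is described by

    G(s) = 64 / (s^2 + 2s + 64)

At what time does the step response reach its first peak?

t_p ≈ 0.3958 s

Comparing s^2 + 2s + 64 to s^2 + 2ζωₙs + ωₙ²: ωₙ = 8 rad/s and ζ = 2/(2·8) = 0.125.
ζωₙ = 2/2 = 1, so ω_d = ωₙ√(1−ζ²) = √(ωₙ² − (ζωₙ)²) = √(64 − 1²) = √63 ≈ 7.937 rad/s.
t_p = π/ω_d = π/7.937 ≈ 0.3958 s.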